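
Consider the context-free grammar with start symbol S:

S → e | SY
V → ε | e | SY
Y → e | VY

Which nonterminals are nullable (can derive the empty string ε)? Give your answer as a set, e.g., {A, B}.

Directly nullable (have an ε-rule): {V}.
Not nullable: S, Y — each has a terminal in every rule's right-hand side or depends on a non-nullable symbol.

{V}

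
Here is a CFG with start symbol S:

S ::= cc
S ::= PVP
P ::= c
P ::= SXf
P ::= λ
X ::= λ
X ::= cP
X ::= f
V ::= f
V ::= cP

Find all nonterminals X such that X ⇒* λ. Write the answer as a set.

{P, X}

Directly nullable (have an ε-rule): {P, X}.
Not nullable: S, V — each has a terminal in every rule's right-hand side or depends on a non-nullable symbol.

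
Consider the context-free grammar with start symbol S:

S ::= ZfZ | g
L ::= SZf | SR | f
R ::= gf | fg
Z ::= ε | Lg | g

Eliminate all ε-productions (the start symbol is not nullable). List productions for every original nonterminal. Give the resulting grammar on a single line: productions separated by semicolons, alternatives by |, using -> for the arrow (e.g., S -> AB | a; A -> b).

Nullable set: {Z}.
S -> ZfZ: Z, Z nullable, giving Zf | ZfZ | f | fZ.
L -> SZf: Z nullable, giving SZf | Sf.
Drop Z -> ε.
Unchanged (no nullable symbols): S -> g; L -> SR; L -> f; R -> fg; R -> gf; Z -> Lg; Z -> g.

S -> f | g | Zf | fZ | ZfZ; L -> f | SR | Sf | SZf; R -> fg | gf; Z -> g | Lg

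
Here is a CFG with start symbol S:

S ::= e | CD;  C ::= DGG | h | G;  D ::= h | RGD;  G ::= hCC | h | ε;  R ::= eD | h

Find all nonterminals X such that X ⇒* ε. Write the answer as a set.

{C, G}

Directly nullable (have an ε-rule): {G}.
C is nullable via C -> G (every symbol on the right is already known nullable).
Not nullable: D, R, S — each has a terminal in every rule's right-hand side or depends on a non-nullable symbol.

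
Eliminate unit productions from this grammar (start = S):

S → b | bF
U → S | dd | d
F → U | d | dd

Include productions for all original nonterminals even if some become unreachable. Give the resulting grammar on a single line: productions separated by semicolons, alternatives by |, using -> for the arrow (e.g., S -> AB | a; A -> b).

S -> b | bF; F -> b | d | bF | dd; U -> b | d | bF | dd

Unit productions: F->U, U->S.
Unit pairs (A ⇒* B via units): (F,S), (F,U), (U,S).
S: inherits non-unit rules of {S} → b | bF.
F: inherits non-unit rules of {F, S, U} → b | bF | d | dd.
U: inherits non-unit rules of {S, U} → b | bF | d | dd.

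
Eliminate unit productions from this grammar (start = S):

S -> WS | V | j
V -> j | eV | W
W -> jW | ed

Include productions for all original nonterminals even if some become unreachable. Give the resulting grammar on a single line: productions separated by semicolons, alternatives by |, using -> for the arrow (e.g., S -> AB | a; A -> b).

Unit productions: S->V, V->W.
Unit pairs (A ⇒* B via units): (S,V), (S,W), (V,W).
S: inherits non-unit rules of {S, V, W} → WS | eV | ed | j | jW.
V: inherits non-unit rules of {V, W} → eV | ed | j | jW.
W: inherits non-unit rules of {W} → ed | jW.

S -> j | WS | eV | ed | jW; V -> j | eV | ed | jW; W -> ed | jW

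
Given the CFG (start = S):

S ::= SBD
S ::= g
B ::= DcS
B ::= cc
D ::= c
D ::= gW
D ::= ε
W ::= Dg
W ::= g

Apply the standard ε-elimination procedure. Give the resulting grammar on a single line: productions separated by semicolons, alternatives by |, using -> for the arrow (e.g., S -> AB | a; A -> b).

Nullable set: {D}.
S -> SBD: D nullable, giving SB | SBD.
B -> DcS: D nullable, giving DcS | cS.
Drop D -> ε.
W -> Dg: D nullable, giving Dg | g.
Unchanged (no nullable symbols): S -> g; B -> cc; D -> c; D -> gW; W -> g.

S -> g | SB | SBD; B -> cS | cc | DcS; D -> c | gW; W -> g | Dg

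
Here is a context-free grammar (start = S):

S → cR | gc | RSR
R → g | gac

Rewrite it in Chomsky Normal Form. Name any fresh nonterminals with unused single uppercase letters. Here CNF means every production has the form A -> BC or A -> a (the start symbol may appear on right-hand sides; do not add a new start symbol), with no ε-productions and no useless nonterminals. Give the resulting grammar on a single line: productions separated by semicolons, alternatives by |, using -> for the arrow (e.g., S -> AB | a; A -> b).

S -> AC | CR | RE; A -> g; B -> a; C -> c; D -> BC; E -> SR; R -> g | AD

No ε-productions.
No unit productions to eliminate.
TERM: introduce B -> a, C -> c, A -> g and substitute in every rule of length ≥2.
BIN: R -> ABC becomes R -> AD, D -> BC; S -> RSR becomes S -> RE, E -> SR.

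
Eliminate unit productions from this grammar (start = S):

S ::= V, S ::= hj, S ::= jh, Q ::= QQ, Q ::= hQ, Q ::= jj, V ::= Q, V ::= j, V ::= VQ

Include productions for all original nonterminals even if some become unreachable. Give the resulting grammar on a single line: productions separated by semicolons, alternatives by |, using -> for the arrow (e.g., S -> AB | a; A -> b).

Unit productions: S->V, V->Q.
Unit pairs (A ⇒* B via units): (S,Q), (S,V), (V,Q).
S: inherits non-unit rules of {Q, S, V} → QQ | VQ | hQ | hj | j | jh | jj.
Q: inherits non-unit rules of {Q} → QQ | hQ | jj.
V: inherits non-unit rules of {Q, V} → QQ | VQ | hQ | j | jj.

S -> j | QQ | VQ | hQ | hj | jh | jj; Q -> QQ | hQ | jj; V -> j | QQ | VQ | hQ | jj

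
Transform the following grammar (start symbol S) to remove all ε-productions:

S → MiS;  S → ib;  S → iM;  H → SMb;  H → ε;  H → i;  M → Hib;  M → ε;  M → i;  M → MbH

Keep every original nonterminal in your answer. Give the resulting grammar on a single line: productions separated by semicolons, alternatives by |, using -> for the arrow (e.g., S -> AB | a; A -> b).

Nullable set: {H, M}.
S -> MiS: M nullable, giving MiS | iS.
S -> iM: M nullable, giving i | iM.
Drop H -> ε.
H -> SMb: M nullable, giving SMb | Sb.
Drop M -> ε.
M -> Hib: H nullable, giving Hib | ib.
M -> MbH: M, H nullable, giving Mb | MbH | b | bH.
Unchanged (no nullable symbols): S -> ib; H -> i; M -> i.

S -> i | iM | iS | ib | MiS; H -> i | Sb | SMb; M -> b | i | Mb | bH | ib | Hib | MbH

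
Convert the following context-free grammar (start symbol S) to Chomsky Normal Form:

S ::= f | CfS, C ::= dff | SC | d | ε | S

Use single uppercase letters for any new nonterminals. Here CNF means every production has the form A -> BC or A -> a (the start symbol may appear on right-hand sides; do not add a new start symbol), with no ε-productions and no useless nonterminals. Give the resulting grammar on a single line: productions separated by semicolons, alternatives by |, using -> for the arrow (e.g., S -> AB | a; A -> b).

Nullable: {C}; after ε-elimination: S -> f | fS | CfS; C -> S | d | SC | dff.
After unit-elimination: S -> f | fS | CfS; C -> d | f | SC | fS | CfS | dff.
TERM: introduce B -> d, A -> f and substitute in every rule of length ≥2.
BIN: C -> BAA becomes C -> BD, D -> AA; C -> CAS becomes C -> CE, E -> AS; S -> CAS becomes S -> CF, F -> AS.

S -> f | AS | CF; A -> f; B -> d; C -> d | f | AS | BD | CE | SC; D -> AA; E -> AS; F -> AS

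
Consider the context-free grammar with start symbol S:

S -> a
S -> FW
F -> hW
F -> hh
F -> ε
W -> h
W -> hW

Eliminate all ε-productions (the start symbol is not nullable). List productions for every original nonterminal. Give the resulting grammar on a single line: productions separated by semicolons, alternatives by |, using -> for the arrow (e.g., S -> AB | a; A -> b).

Nullable set: {F}.
S -> FW: F nullable, giving FW | W.
Drop F -> ε.
Unchanged (no nullable symbols): S -> a; F -> hW; F -> hh; W -> h; W -> hW.

S -> W | a | FW; F -> hW | hh; W -> h | hW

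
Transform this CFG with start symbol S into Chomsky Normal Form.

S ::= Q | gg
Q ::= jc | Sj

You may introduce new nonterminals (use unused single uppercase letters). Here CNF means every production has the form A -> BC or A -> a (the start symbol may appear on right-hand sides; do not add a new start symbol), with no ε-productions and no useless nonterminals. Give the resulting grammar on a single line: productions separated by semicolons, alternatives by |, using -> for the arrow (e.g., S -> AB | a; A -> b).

No ε-productions.
After unit-elimination: S -> Sj | gg | jc; Q -> Sj | jc.
TERM: introduce B -> c, C -> g, A -> j and substitute in every rule of length ≥2.
Drop unreachable/unproductive: Q.

S -> AB | CC | SA; A -> j; B -> c; C -> g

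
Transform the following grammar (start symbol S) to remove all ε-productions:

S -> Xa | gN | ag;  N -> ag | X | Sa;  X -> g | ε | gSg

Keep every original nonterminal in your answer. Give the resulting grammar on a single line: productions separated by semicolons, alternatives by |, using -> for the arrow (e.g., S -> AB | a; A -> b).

S -> a | g | Xa | ag | gN; N -> X | Sa | ag; X -> g | gSg

Nullable set: {N, X}.
S -> Xa: X nullable, giving Xa | a.
S -> gN: N nullable, giving g | gN.
N -> X: X nullable, giving X.
Drop X -> ε.
Unchanged (no nullable symbols): S -> ag; N -> Sa; N -> ag; X -> g; X -> gSg.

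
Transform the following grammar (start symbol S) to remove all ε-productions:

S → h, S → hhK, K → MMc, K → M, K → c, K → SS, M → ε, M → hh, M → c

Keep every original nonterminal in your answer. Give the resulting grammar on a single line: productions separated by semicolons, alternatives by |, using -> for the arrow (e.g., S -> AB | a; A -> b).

S -> h | hh | hhK; K -> M | c | Mc | SS | MMc; M -> c | hh

Nullable set: {K, M}.
S -> hhK: K nullable, giving hh | hhK.
K -> M: M nullable, giving M.
K -> MMc: M, M nullable, giving MMc | Mc | c.
Drop M -> ε.
Unchanged (no nullable symbols): S -> h; K -> SS; K -> c; M -> c; M -> hh.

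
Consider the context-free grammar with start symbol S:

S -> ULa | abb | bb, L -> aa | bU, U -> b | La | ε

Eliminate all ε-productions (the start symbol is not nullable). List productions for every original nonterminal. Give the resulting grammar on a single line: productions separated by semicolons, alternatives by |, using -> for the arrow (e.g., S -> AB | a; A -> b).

S -> La | bb | ULa | abb; L -> b | aa | bU; U -> b | La

Nullable set: {U}.
S -> ULa: U nullable, giving La | ULa.
L -> bU: U nullable, giving b | bU.
Drop U -> ε.
Unchanged (no nullable symbols): S -> abb; S -> bb; L -> aa; U -> La; U -> b.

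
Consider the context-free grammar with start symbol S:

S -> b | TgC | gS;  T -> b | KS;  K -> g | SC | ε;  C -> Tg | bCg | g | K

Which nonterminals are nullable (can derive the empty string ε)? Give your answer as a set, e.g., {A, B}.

{C, K}

Directly nullable (have an ε-rule): {K}.
C is nullable via C -> K (every symbol on the right is already known nullable).
Not nullable: S, T — each has a terminal in every rule's right-hand side or depends on a non-nullable symbol.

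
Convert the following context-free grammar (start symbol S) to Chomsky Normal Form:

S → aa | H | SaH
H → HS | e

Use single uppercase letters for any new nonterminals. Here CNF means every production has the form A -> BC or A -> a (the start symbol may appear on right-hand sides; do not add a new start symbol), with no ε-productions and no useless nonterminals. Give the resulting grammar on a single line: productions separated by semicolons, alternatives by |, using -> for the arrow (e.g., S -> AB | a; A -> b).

S -> e | AA | HS | SB; A -> a; B -> AH; H -> e | HS

No ε-productions.
After unit-elimination: S -> e | HS | aa | SaH; H -> e | HS.
TERM: introduce A -> a and substitute in every rule of length ≥2.
BIN: S -> SAH becomes S -> SB, B -> AH.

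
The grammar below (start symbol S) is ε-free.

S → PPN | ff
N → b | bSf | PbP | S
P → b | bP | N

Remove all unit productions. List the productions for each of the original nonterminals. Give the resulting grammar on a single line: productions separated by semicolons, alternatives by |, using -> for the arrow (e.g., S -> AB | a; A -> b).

S -> ff | PPN; N -> b | ff | PPN | PbP | bSf; P -> b | bP | ff | PPN | PbP | bSf

Unit productions: N->S, P->N.
Unit pairs (A ⇒* B via units): (N,S), (P,N), (P,S).
S: inherits non-unit rules of {S} → PPN | ff.
N: inherits non-unit rules of {N, S} → PPN | PbP | b | bSf | ff.
P: inherits non-unit rules of {N, P, S} → PPN | PbP | b | bP | bSf | ff.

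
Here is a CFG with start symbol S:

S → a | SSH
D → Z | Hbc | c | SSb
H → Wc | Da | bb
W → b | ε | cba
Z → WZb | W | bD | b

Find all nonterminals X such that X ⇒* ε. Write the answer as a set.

Directly nullable (have an ε-rule): {W}.
Z is nullable via Z -> W (every symbol on the right is already known nullable).
D is nullable via D -> Z (every symbol on the right is already known nullable).
Not nullable: H, S — each has a terminal in every rule's right-hand side or depends on a non-nullable symbol.

{D, W, Z}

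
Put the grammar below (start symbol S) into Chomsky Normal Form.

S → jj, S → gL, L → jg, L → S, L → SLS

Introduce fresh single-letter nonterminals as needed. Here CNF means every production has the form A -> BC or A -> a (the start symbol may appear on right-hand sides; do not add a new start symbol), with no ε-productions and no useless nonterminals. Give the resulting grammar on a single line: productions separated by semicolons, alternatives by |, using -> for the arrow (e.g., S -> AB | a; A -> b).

S -> AL | BB; A -> g; B -> j; C -> LS; L -> AL | BA | BB | SC

No ε-productions.
After unit-elimination: S -> gL | jj; L -> gL | jg | jj | SLS.
TERM: introduce A -> g, B -> j and substitute in every rule of length ≥2.
BIN: L -> SLS becomes L -> SC, C -> LS.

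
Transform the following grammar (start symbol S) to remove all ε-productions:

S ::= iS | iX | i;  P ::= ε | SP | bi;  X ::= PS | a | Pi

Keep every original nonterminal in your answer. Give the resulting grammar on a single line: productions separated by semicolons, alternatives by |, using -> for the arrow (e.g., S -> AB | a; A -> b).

Nullable set: {P}.
Drop P -> ε.
P -> SP: P nullable, giving S | SP.
X -> PS: P nullable, giving PS | S.
X -> Pi: P nullable, giving Pi | i.
Unchanged (no nullable symbols): S -> i; S -> iS; S -> iX; P -> bi; X -> a.

S -> i | iS | iX; P -> S | SP | bi; X -> S | a | i | PS | Pi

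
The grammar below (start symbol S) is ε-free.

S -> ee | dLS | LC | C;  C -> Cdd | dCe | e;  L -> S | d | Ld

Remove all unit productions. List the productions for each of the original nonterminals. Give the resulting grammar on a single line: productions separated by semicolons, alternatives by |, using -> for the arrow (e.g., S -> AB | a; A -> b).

Unit productions: L->S, S->C.
Unit pairs (A ⇒* B via units): (L,C), (L,S), (S,C).
S: inherits non-unit rules of {C, S} → Cdd | LC | dCe | dLS | e | ee.
C: inherits non-unit rules of {C} → Cdd | dCe | e.
L: inherits non-unit rules of {C, L, S} → Cdd | LC | Ld | d | dCe | dLS | e | ee.

S -> e | LC | ee | Cdd | dCe | dLS; C -> e | Cdd | dCe; L -> d | e | LC | Ld | ee | Cdd | dCe | dLS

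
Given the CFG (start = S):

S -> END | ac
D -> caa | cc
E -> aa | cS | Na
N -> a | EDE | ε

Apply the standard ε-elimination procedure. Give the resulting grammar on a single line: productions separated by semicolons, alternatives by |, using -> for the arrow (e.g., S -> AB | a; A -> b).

S -> ED | ac | END; D -> cc | caa; E -> a | Na | aa | cS; N -> a | EDE

Nullable set: {N}.
S -> END: N nullable, giving ED | END.
E -> Na: N nullable, giving Na | a.
Drop N -> ε.
Unchanged (no nullable symbols): S -> ac; D -> caa; D -> cc; E -> aa; E -> cS; N -> EDE; N -> a.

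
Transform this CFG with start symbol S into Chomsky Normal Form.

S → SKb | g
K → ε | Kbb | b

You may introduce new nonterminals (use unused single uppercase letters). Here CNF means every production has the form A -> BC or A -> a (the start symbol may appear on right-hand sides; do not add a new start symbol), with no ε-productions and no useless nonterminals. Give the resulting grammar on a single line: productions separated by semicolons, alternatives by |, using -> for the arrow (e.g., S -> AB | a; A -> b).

S -> g | SA | SC; A -> b; B -> AA; C -> KA; K -> b | AA | KB

Nullable: {K}; after ε-elimination: S -> g | Sb | SKb; K -> b | bb | Kbb.
No unit productions to eliminate.
TERM: introduce A -> b and substitute in every rule of length ≥2.
BIN: K -> KAA becomes K -> KB, B -> AA; S -> SKA becomes S -> SC, C -> KA.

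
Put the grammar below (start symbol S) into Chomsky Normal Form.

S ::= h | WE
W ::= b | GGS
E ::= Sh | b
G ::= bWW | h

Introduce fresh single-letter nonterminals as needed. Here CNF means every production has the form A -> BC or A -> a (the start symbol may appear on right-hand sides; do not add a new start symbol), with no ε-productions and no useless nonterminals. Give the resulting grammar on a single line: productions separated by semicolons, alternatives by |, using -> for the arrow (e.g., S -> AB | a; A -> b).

No ε-productions.
No unit productions to eliminate.
TERM: introduce B -> b, A -> h and substitute in every rule of length ≥2.
BIN: G -> BWW becomes G -> BC, C -> WW; W -> GGS becomes W -> GD, D -> GS.

S -> h | WE; A -> h; B -> b; C -> WW; D -> GS; E -> b | SA; G -> h | BC; W -> b | GD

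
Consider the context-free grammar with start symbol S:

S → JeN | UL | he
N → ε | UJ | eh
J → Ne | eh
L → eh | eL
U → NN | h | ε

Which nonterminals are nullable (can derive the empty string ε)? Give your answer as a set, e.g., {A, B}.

Directly nullable (have an ε-rule): {N, U}.
Not nullable: J, L, S — each has a terminal in every rule's right-hand side or depends on a non-nullable symbol.

{N, U}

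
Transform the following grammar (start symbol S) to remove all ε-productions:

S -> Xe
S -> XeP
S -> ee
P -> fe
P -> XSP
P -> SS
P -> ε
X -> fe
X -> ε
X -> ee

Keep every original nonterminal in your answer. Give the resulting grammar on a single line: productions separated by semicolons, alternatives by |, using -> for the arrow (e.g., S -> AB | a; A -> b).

S -> e | Xe | eP | ee | XeP; P -> S | SP | SS | XS | fe | XSP; X -> ee | fe

Nullable set: {P, X}.
S -> Xe: X nullable, giving Xe | e.
S -> XeP: X, P nullable, giving Xe | XeP | e | eP.
Drop P -> ε.
P -> XSP: X, P nullable, giving S | SP | XS | XSP.
Drop X -> ε.
Unchanged (no nullable symbols): S -> ee; P -> SS; P -> fe; X -> ee; X -> fe.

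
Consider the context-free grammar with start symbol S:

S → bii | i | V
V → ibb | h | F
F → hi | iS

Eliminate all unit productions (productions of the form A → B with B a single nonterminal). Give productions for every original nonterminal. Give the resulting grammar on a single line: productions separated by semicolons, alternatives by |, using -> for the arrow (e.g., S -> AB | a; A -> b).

S -> h | i | hi | iS | bii | ibb; F -> hi | iS; V -> h | hi | iS | ibb

Unit productions: S->V, V->F.
Unit pairs (A ⇒* B via units): (S,F), (S,V), (V,F).
S: inherits non-unit rules of {F, S, V} → bii | h | hi | i | iS | ibb.
F: inherits non-unit rules of {F} → hi | iS.
V: inherits non-unit rules of {F, V} → h | hi | iS | ibb.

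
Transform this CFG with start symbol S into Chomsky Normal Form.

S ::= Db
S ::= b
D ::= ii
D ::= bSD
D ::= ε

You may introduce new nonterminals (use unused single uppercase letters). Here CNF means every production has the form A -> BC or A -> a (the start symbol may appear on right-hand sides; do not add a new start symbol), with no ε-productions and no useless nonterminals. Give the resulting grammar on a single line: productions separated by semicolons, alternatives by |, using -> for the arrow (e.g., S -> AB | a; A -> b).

Nullable: {D}; after ε-elimination: S -> b | Db; D -> bS | ii | bSD.
No unit productions to eliminate.
TERM: introduce A -> b, B -> i and substitute in every rule of length ≥2.
BIN: D -> ASD becomes D -> AC, C -> SD.

S -> b | DA; A -> b; B -> i; C -> SD; D -> AC | AS | BB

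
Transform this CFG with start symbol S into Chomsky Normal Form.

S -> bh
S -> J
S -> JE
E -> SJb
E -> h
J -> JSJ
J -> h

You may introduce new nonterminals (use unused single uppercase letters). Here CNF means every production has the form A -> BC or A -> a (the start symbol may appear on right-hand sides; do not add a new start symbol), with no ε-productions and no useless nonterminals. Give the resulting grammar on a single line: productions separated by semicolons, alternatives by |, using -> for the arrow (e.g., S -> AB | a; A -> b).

No ε-productions.
After unit-elimination: S -> h | JE | bh | JSJ; E -> h | SJb; J -> h | JSJ.
TERM: introduce A -> b, B -> h and substitute in every rule of length ≥2.
BIN: E -> SJA becomes E -> SC, C -> JA; J -> JSJ becomes J -> JD, D -> SJ; S -> JSJ becomes S -> JF, F -> SJ.

S -> h | AB | JE | JF; A -> b; B -> h; C -> JA; D -> SJ; E -> h | SC; F -> SJ; J -> h | JD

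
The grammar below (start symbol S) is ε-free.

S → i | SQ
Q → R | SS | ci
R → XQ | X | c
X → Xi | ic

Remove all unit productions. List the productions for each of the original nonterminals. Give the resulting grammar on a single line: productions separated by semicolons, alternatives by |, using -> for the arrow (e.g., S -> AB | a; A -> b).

Unit productions: Q->R, R->X.
Unit pairs (A ⇒* B via units): (Q,R), (Q,X), (R,X).
S: inherits non-unit rules of {S} → SQ | i.
Q: inherits non-unit rules of {Q, R, X} → SS | XQ | Xi | c | ci | ic.
R: inherits non-unit rules of {R, X} → XQ | Xi | c | ic.
X: inherits non-unit rules of {X} → Xi | ic.

S -> i | SQ; Q -> c | SS | XQ | Xi | ci | ic; R -> c | XQ | Xi | ic; X -> Xi | ic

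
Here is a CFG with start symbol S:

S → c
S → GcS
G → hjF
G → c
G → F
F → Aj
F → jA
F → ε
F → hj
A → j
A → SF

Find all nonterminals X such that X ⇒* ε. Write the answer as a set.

{F, G}

Directly nullable (have an ε-rule): {F}.
G is nullable via G -> F (every symbol on the right is already known nullable).
Not nullable: A, S — each has a terminal in every rule's right-hand side or depends on a non-nullable symbol.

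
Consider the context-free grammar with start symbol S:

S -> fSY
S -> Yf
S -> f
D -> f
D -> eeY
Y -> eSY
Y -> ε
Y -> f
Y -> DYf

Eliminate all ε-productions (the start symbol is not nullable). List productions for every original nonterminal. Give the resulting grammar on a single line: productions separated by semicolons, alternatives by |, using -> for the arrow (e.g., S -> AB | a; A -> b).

S -> f | Yf | fS | fSY; D -> f | ee | eeY; Y -> f | Df | eS | DYf | eSY

Nullable set: {Y}.
S -> Yf: Y nullable, giving Yf | f.
S -> fSY: Y nullable, giving fS | fSY.
D -> eeY: Y nullable, giving ee | eeY.
Drop Y -> ε.
Y -> DYf: Y nullable, giving DYf | Df.
Y -> eSY: Y nullable, giving eS | eSY.
Unchanged (no nullable symbols): S -> f; D -> f; Y -> f.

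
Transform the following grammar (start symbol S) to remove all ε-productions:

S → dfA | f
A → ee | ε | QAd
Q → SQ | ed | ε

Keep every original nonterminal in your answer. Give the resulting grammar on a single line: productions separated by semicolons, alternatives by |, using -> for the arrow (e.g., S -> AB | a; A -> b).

Nullable set: {A, Q}.
S -> dfA: A nullable, giving df | dfA.
Drop A -> ε.
A -> QAd: Q, A nullable, giving Ad | QAd | Qd | d.
Drop Q -> ε.
Q -> SQ: Q nullable, giving S | SQ.
Unchanged (no nullable symbols): S -> f; A -> ee; Q -> ed.

S -> f | df | dfA; A -> d | Ad | Qd | ee | QAd; Q -> S | SQ | ed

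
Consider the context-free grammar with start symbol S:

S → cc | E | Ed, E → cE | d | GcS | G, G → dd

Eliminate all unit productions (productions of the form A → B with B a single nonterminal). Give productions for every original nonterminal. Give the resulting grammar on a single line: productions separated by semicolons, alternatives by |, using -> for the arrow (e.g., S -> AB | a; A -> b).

Unit productions: E->G, S->E.
Unit pairs (A ⇒* B via units): (E,G), (S,E), (S,G).
S: inherits non-unit rules of {E, G, S} → Ed | GcS | cE | cc | d | dd.
E: inherits non-unit rules of {E, G} → GcS | cE | d | dd.
G: inherits non-unit rules of {G} → dd.

S -> d | Ed | cE | cc | dd | GcS; E -> d | cE | dd | GcS; G -> dd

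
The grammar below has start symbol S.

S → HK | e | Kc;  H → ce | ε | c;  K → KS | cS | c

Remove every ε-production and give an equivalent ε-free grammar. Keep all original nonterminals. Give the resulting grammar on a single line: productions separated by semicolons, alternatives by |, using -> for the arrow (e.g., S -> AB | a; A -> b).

Nullable set: {H}.
S -> HK: H nullable, giving HK | K.
Drop H -> ε.
Unchanged (no nullable symbols): S -> Kc; S -> e; H -> c; H -> ce; K -> KS; K -> c; K -> cS.

S -> K | e | HK | Kc; H -> c | ce; K -> c | KS | cS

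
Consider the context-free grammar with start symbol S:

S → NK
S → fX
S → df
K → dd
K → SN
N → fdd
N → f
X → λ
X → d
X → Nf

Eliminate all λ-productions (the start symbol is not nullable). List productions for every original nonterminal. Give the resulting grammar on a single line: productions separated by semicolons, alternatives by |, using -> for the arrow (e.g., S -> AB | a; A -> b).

Nullable set: {X}.
S -> fX: X nullable, giving f | fX.
Drop X -> λ.
Unchanged (no nullable symbols): S -> NK; S -> df; K -> SN; K -> dd; N -> f; N -> fdd; X -> Nf; X -> d.

S -> f | NK | df | fX; K -> SN | dd; N -> f | fdd; X -> d | Nf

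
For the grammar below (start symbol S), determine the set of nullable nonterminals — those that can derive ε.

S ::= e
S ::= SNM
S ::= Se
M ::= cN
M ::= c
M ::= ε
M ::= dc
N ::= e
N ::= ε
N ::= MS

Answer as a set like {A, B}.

Directly nullable (have an ε-rule): {M, N}.
Not nullable: S — each has a terminal in every rule's right-hand side or depends on a non-nullable symbol.

{M, N}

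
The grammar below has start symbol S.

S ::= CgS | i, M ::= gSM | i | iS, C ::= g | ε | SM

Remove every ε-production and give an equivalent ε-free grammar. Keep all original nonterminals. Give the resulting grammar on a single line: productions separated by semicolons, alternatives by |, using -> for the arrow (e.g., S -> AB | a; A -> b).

Nullable set: {C}.
S -> CgS: C nullable, giving CgS | gS.
Drop C -> ε.
Unchanged (no nullable symbols): S -> i; C -> SM; C -> g; M -> gSM; M -> i; M -> iS.

S -> i | gS | CgS; C -> g | SM; M -> i | iS | gSM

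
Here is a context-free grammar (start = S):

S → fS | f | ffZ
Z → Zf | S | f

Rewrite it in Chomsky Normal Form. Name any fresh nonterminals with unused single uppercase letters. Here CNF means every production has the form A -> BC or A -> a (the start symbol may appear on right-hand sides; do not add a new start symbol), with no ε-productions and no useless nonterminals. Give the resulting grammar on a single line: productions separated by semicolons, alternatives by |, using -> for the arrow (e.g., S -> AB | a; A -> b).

No ε-productions.
After unit-elimination: S -> f | fS | ffZ; Z -> f | Zf | fS | ffZ.
TERM: introduce A -> f and substitute in every rule of length ≥2.
BIN: S -> AAZ becomes S -> AB, B -> AZ; Z -> AAZ becomes Z -> AC, C -> AZ.

S -> f | AB | AS; A -> f; B -> AZ; C -> AZ; Z -> f | AC | AS | ZA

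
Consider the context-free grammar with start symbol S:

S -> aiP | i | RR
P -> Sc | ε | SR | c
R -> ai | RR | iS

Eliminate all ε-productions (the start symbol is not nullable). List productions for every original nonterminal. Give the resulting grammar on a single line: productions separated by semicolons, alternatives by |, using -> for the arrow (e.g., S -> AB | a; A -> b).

Nullable set: {P}.
S -> aiP: P nullable, giving ai | aiP.
Drop P -> ε.
Unchanged (no nullable symbols): S -> RR; S -> i; P -> SR; P -> Sc; P -> c; R -> RR; R -> ai; R -> iS.

S -> i | RR | ai | aiP; P -> c | SR | Sc; R -> RR | ai | iS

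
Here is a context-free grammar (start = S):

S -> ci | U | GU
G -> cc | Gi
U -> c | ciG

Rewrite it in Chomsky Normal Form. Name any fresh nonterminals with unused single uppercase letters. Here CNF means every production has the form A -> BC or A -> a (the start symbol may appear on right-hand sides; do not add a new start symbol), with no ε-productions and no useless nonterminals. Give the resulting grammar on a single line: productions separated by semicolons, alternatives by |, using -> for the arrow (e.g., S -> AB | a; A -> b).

S -> c | BA | BC | GU; A -> i; B -> c; C -> AG; D -> AG; G -> BB | GA; U -> c | BD

No ε-productions.
After unit-elimination: S -> c | GU | ci | ciG; G -> Gi | cc; U -> c | ciG.
TERM: introduce B -> c, A -> i and substitute in every rule of length ≥2.
BIN: S -> BAG becomes S -> BC, C -> AG; U -> BAG becomes U -> BD, D -> AG.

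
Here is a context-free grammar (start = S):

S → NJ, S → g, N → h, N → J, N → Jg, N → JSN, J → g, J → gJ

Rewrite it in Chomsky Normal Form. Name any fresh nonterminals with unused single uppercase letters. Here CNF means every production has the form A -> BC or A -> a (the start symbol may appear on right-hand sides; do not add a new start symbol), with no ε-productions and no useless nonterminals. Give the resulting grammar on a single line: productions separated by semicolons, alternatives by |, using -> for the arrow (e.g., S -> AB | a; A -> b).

S -> g | NJ; A -> g; B -> SN; J -> g | AJ; N -> g | h | AJ | JA | JB

No ε-productions.
After unit-elimination: S -> g | NJ; J -> g | gJ; N -> g | h | Jg | gJ | JSN.
TERM: introduce A -> g and substitute in every rule of length ≥2.
BIN: N -> JSN becomes N -> JB, B -> SN.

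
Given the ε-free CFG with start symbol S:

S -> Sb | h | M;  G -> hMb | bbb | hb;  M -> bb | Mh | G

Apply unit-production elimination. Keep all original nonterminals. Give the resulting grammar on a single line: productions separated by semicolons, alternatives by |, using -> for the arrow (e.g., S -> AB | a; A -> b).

Unit productions: M->G, S->M.
Unit pairs (A ⇒* B via units): (M,G), (S,G), (S,M).
S: inherits non-unit rules of {G, M, S} → Mh | Sb | bb | bbb | h | hMb | hb.
G: inherits non-unit rules of {G} → bbb | hMb | hb.
M: inherits non-unit rules of {G, M} → Mh | bb | bbb | hMb | hb.

S -> h | Mh | Sb | bb | hb | bbb | hMb; G -> hb | bbb | hMb; M -> Mh | bb | hb | bbb | hMb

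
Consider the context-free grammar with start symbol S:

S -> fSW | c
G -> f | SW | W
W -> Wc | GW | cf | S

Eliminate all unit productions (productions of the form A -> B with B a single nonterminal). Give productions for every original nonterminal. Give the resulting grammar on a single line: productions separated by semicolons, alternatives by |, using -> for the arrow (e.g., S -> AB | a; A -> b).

Unit productions: G->W, W->S.
Unit pairs (A ⇒* B via units): (G,S), (G,W), (W,S).
S: inherits non-unit rules of {S} → c | fSW.
G: inherits non-unit rules of {G, S, W} → GW | SW | Wc | c | cf | f | fSW.
W: inherits non-unit rules of {S, W} → GW | Wc | c | cf | fSW.

S -> c | fSW; G -> c | f | GW | SW | Wc | cf | fSW; W -> c | GW | Wc | cf | fSW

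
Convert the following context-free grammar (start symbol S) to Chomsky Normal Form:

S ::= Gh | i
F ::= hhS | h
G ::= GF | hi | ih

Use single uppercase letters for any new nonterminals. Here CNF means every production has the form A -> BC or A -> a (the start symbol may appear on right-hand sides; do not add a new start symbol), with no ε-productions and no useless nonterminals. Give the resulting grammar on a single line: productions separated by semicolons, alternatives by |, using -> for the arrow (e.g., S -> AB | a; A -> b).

S -> i | GA; A -> h; B -> i; C -> AS; F -> h | AC; G -> AB | BA | GF

No ε-productions.
No unit productions to eliminate.
TERM: introduce A -> h, B -> i and substitute in every rule of length ≥2.
BIN: F -> AAS becomes F -> AC, C -> AS.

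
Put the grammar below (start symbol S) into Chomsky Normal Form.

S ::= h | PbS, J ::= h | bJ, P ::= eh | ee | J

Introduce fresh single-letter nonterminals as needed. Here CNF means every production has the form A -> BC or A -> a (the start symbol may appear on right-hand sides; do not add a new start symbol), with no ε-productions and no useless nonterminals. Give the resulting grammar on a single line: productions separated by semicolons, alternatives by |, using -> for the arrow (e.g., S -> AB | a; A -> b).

No ε-productions.
After unit-elimination: S -> h | PbS; J -> h | bJ; P -> h | bJ | ee | eh.
TERM: introduce A -> b, B -> e, C -> h and substitute in every rule of length ≥2.
BIN: S -> PAS becomes S -> PD, D -> AS.

S -> h | PD; A -> b; B -> e; C -> h; D -> AS; J -> h | AJ; P -> h | AJ | BB | BC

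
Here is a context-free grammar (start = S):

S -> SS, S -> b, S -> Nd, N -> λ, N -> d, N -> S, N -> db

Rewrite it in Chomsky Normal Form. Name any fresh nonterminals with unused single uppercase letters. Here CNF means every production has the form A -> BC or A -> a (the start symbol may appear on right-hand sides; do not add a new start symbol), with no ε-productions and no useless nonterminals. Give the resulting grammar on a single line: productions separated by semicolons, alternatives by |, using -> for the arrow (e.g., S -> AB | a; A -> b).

Nullable: {N}; after ε-elimination: S -> b | d | Nd | SS; N -> S | d | db.
After unit-elimination: S -> b | d | Nd | SS; N -> b | d | Nd | SS | db.
TERM: introduce B -> b, A -> d and substitute in every rule of length ≥2.

S -> b | d | NA | SS; A -> d; B -> b; N -> b | d | AB | NA | SS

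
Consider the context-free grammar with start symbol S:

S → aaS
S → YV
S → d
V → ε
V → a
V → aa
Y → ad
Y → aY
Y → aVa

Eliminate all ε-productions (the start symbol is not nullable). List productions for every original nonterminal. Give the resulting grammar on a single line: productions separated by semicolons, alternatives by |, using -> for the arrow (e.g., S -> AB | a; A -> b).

Nullable set: {V}.
S -> YV: V nullable, giving Y | YV.
Drop V -> ε.
Y -> aVa: V nullable, giving aVa | aa.
Unchanged (no nullable symbols): S -> aaS; S -> d; V -> a; V -> aa; Y -> aY; Y -> ad.

S -> Y | d | YV | aaS; V -> a | aa; Y -> aY | aa | ad | aVa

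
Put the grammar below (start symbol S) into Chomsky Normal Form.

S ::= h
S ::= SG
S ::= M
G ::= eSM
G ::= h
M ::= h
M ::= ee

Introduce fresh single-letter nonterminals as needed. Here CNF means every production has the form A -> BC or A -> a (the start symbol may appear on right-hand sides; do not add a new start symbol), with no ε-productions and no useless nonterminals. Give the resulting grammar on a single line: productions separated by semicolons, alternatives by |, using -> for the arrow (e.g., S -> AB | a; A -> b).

S -> h | AA | SG; A -> e; B -> SM; G -> h | AB; M -> h | AA

No ε-productions.
After unit-elimination: S -> h | SG | ee; G -> h | eSM; M -> h | ee.
TERM: introduce A -> e and substitute in every rule of length ≥2.
BIN: G -> ASM becomes G -> AB, B -> SM.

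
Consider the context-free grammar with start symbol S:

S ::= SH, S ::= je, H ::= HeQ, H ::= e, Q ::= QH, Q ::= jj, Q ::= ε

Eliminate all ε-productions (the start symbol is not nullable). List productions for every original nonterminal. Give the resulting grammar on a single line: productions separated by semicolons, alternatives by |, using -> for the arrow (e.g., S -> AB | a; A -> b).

S -> SH | je; H -> e | He | HeQ; Q -> H | QH | jj

Nullable set: {Q}.
H -> HeQ: Q nullable, giving He | HeQ.
Drop Q -> ε.
Q -> QH: Q nullable, giving H | QH.
Unchanged (no nullable symbols): S -> SH; S -> je; H -> e; Q -> jj.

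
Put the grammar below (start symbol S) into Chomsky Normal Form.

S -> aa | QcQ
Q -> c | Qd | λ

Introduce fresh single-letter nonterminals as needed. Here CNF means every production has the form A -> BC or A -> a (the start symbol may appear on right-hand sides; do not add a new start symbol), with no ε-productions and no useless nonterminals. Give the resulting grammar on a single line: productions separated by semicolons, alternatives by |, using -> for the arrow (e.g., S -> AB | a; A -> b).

Nullable: {Q}; after ε-elimination: S -> c | Qc | aa | cQ | QcQ; Q -> c | d | Qd.
No unit productions to eliminate.
TERM: introduce C -> a, B -> c, A -> d and substitute in every rule of length ≥2.
BIN: S -> QBQ becomes S -> QD, D -> BQ.

S -> c | BQ | CC | QB | QD; A -> d; B -> c; C -> a; D -> BQ; Q -> c | d | QA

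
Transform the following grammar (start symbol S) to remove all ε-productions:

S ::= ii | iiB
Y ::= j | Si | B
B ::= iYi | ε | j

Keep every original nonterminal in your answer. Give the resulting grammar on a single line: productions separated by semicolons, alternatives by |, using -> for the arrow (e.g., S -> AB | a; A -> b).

S -> ii | iiB; B -> j | ii | iYi; Y -> B | j | Si

Nullable set: {B, Y}.
S -> iiB: B nullable, giving ii | iiB.
Drop B -> ε.
B -> iYi: Y nullable, giving iYi | ii.
Y -> B: B nullable, giving B.
Unchanged (no nullable symbols): S -> ii; B -> j; Y -> Si; Y -> j.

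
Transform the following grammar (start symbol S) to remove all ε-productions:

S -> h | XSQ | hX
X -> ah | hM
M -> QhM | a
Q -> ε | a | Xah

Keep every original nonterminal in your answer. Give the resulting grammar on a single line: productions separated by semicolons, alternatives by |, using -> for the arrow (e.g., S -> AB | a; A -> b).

Nullable set: {Q}.
S -> XSQ: Q nullable, giving XS | XSQ.
M -> QhM: Q nullable, giving QhM | hM.
Drop Q -> ε.
Unchanged (no nullable symbols): S -> h; S -> hX; M -> a; Q -> Xah; Q -> a; X -> ah; X -> hM.

S -> h | XS | hX | XSQ; M -> a | hM | QhM; Q -> a | Xah; X -> ah | hM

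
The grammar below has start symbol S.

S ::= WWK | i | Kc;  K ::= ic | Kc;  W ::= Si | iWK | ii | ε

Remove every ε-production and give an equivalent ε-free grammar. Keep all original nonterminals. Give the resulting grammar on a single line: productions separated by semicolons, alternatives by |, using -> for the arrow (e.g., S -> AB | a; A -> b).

S -> K | i | Kc | WK | WWK; K -> Kc | ic; W -> Si | iK | ii | iWK

Nullable set: {W}.
S -> WWK: W, W nullable, giving K | WK | WWK.
Drop W -> ε.
W -> iWK: W nullable, giving iK | iWK.
Unchanged (no nullable symbols): S -> Kc; S -> i; K -> Kc; K -> ic; W -> Si; W -> ii.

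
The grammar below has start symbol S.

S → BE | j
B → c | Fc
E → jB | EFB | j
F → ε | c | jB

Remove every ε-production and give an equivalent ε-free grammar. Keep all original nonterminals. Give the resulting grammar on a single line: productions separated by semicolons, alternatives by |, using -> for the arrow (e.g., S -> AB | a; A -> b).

S -> j | BE; B -> c | Fc; E -> j | EB | jB | EFB; F -> c | jB

Nullable set: {F}.
B -> Fc: F nullable, giving Fc | c.
E -> EFB: F nullable, giving EB | EFB.
Drop F -> ε.
Unchanged (no nullable symbols): S -> BE; S -> j; B -> c; E -> j; E -> jB; F -> c; F -> jB.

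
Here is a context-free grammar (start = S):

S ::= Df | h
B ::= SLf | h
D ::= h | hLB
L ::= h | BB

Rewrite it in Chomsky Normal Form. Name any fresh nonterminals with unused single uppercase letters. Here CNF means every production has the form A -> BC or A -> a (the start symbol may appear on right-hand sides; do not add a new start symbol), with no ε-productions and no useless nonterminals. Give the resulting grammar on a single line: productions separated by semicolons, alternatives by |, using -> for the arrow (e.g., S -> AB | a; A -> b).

S -> h | DA; A -> f; B -> h | SE; C -> h; D -> h | CF; E -> LA; F -> LB; L -> h | BB

No ε-productions.
No unit productions to eliminate.
TERM: introduce A -> f, C -> h and substitute in every rule of length ≥2.
BIN: B -> SLA becomes B -> SE, E -> LA; D -> CLB becomes D -> CF, F -> LB.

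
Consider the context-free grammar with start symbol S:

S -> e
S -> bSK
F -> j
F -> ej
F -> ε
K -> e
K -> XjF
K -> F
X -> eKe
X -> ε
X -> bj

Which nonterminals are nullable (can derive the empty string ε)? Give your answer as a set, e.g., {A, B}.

Directly nullable (have an ε-rule): {F, X}.
K is nullable via K -> F (every symbol on the right is already known nullable).
Not nullable: S — each has a terminal in every rule's right-hand side or depends on a non-nullable symbol.

{F, K, X}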